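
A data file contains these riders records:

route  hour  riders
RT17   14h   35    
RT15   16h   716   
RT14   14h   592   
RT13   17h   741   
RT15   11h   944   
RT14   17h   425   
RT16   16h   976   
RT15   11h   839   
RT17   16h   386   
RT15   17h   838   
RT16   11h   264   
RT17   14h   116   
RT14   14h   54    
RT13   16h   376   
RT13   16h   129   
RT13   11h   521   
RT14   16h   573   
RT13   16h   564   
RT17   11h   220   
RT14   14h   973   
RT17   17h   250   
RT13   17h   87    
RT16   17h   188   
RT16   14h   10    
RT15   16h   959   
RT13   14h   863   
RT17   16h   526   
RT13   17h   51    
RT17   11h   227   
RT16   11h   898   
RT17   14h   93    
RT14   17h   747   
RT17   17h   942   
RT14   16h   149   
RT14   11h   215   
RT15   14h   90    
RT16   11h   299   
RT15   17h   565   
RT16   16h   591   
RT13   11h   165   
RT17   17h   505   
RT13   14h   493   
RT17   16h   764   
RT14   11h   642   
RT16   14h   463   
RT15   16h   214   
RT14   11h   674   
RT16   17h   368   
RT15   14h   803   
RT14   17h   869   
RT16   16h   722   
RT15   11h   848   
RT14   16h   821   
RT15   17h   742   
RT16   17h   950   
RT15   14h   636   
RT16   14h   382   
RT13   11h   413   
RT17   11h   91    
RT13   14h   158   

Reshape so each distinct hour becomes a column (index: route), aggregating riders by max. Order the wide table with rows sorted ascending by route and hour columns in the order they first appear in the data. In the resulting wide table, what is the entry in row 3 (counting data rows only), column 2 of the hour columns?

959

With rows sorted ascending by route, row 3 is route=RT15. hour columns in first-appearance order: 14h, 16h, 17h, 11h; column 2 is 16h.
Long rows with route=RT15, hour=16h: max(716, 959, 214) = 959.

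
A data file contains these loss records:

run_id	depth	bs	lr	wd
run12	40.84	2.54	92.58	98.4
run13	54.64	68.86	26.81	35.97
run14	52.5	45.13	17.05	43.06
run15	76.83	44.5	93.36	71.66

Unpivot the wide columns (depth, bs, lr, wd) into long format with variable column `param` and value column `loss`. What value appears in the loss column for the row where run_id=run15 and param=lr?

93.36

Unpivoting turns each (run_id, wide-column) pair into one long row.
The wide cell at row run15, column lr holds 93.36, so the long row (run15, lr) has loss=93.36.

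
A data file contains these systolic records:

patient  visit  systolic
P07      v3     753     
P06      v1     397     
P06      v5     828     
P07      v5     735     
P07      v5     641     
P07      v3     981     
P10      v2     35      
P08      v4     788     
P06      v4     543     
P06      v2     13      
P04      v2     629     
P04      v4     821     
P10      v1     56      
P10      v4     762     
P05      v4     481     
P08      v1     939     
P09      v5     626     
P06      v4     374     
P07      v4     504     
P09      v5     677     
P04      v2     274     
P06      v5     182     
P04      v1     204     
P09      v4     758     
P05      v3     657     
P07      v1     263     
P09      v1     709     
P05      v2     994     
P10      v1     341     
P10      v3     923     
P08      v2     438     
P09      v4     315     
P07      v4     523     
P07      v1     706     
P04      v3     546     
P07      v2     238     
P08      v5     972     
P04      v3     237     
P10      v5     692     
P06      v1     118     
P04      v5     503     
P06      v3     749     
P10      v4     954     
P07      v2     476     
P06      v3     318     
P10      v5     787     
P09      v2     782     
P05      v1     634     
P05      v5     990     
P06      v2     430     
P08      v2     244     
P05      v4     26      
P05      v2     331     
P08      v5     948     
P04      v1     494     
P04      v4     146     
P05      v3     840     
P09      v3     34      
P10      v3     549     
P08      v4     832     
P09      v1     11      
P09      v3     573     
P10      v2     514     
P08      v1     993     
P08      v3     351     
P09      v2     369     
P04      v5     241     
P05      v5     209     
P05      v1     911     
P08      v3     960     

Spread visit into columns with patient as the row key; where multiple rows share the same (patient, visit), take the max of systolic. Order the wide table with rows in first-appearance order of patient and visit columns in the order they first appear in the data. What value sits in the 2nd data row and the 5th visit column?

With rows in first-appearance order of patient, row 2 is patient=P06. visit columns in first-appearance order: v3, v1, v5, v2, v4; column 5 is v4.
Long rows with patient=P06, visit=v4: max(543, 374) = 543.

543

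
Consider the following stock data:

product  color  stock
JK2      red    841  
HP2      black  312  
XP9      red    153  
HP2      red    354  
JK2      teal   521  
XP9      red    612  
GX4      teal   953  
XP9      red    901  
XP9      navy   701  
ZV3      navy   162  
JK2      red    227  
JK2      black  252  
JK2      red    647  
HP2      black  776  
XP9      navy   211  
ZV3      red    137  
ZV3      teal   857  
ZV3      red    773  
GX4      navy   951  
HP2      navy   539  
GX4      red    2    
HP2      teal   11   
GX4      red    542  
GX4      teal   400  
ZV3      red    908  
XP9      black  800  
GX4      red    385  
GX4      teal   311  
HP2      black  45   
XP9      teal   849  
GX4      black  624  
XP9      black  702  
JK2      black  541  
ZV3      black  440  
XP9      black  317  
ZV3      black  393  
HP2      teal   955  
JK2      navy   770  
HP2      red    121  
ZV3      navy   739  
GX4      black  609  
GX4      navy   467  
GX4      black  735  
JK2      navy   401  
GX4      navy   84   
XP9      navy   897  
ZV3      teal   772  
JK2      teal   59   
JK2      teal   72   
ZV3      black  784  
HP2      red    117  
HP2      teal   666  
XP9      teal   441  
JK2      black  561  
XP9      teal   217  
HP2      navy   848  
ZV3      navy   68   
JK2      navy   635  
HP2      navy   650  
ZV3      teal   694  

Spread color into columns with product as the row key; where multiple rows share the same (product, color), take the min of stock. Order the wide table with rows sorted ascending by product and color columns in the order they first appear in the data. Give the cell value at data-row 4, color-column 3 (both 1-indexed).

217

With rows sorted ascending by product, row 4 is product=XP9. color columns in first-appearance order: red, black, teal, navy; column 3 is teal.
Long rows with product=XP9, color=teal: min(849, 441, 217) = 217.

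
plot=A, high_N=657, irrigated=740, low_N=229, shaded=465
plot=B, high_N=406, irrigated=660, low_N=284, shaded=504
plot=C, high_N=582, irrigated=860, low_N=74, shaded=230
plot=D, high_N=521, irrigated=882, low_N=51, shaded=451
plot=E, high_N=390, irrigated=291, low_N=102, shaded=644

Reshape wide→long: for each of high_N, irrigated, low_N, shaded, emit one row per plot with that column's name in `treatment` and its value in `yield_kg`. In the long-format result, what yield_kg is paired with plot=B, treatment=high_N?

406

Unpivoting turns each (plot, wide-column) pair into one long row.
The wide cell at row B, column high_N holds 406, so the long row (B, high_N) has yield_kg=406.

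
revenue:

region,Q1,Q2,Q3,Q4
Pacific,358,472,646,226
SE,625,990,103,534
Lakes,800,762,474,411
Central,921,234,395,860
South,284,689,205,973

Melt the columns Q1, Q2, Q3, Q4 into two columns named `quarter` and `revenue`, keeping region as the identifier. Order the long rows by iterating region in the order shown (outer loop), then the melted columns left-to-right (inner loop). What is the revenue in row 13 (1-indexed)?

20 rows total (5 × 4). Row 13: index ⌊(13-1)/4⌋ = 3 into region → Central; (13-1) mod 4 = 0 into the melted columns → Q1.
So row 13 is (Central, Q1, 921); revenue = 921.

921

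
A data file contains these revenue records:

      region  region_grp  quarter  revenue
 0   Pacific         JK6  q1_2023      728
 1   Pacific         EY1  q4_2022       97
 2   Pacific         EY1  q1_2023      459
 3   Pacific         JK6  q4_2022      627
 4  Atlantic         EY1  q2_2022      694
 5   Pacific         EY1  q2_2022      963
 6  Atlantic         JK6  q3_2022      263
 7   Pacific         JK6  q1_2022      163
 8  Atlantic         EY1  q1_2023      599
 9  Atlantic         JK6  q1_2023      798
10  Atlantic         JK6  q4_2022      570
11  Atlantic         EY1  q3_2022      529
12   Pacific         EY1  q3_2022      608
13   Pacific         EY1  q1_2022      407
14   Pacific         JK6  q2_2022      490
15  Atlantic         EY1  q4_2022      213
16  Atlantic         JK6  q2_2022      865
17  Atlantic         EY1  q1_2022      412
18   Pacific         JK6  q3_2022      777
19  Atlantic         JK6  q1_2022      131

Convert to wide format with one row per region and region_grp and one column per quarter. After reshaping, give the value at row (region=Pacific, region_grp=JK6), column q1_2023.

728

Wide layout: rows indexed by region and region_grp, columns are the 5 distinct quarter values (q1_2023, q4_2022, q2_2022, q3_2022, q1_2022).
Cell (region=Pacific, region_grp=JK6, quarter=q1_2023) draws from the long row where region=Pacific, region_grp=JK6 and quarter=q1_2023, which has revenue=728.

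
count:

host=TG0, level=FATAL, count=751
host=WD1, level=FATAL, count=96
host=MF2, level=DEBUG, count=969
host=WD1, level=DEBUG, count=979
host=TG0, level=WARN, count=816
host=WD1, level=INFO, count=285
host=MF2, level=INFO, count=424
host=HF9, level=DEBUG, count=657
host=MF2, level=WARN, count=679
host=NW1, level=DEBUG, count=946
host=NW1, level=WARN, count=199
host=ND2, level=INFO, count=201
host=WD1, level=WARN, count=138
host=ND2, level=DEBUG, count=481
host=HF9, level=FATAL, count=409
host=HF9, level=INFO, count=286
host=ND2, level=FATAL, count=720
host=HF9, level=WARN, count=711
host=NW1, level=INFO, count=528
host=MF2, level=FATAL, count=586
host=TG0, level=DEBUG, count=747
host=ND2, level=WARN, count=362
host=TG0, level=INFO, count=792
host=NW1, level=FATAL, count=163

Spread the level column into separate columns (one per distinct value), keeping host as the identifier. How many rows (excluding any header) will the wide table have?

6 distinct host values → 6 rows.

6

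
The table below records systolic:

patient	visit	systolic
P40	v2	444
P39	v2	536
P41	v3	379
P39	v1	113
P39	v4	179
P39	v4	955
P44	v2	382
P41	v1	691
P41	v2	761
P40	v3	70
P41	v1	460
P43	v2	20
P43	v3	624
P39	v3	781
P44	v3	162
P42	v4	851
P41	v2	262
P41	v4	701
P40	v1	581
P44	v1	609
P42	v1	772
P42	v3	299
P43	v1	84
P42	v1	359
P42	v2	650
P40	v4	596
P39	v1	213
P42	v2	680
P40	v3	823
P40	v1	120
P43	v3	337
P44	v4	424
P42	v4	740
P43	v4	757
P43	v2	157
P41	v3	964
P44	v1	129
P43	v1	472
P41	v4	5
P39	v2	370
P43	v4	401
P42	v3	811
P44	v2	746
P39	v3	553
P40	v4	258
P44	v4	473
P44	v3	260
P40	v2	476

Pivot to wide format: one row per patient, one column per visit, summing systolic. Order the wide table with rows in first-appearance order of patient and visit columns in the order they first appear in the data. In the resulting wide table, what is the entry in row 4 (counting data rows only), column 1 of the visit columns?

With rows in first-appearance order of patient, row 4 is patient=P44. visit columns in first-appearance order: v2, v3, v1, v4; column 1 is v2.
Long rows with patient=P44, visit=v2: 382 + 746 = 1128.

1128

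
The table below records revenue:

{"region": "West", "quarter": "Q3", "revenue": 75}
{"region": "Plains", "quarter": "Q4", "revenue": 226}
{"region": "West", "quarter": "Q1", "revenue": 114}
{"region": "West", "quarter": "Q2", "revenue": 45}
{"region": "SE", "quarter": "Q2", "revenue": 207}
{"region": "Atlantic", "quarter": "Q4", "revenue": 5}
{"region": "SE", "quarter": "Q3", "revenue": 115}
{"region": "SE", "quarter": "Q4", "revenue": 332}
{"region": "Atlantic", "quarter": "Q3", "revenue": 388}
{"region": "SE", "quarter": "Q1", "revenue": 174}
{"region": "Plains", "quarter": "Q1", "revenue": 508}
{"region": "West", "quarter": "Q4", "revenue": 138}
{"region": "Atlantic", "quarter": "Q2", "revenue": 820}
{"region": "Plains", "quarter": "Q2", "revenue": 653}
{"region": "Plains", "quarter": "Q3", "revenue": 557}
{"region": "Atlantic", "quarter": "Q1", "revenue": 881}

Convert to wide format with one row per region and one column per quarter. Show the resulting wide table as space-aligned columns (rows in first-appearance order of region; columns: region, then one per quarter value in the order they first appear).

Columns: region plus the 4 distinct quarter values (Q3, Q4, Q1, Q2).
For example, row West column Q3 takes revenue=75 from the long row (West, Q3).

region    Q3   Q4   Q1   Q2 
West      75   138  114  45 
Plains    557  226  508  653
SE        115  332  174  207
Atlantic  388  5    881  820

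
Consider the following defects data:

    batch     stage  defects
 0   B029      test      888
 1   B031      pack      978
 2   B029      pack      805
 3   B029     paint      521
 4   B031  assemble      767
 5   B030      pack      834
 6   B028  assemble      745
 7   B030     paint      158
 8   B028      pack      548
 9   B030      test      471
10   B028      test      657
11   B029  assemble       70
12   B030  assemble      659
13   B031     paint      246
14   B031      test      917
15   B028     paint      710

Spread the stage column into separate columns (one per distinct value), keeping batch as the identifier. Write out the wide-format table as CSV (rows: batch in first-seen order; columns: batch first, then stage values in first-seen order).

Columns: batch plus the 4 distinct stage values (test, pack, paint, assemble).
For example, row B029 column test takes defects=888 from the long row (B029, test).

batch,test,pack,paint,assemble
B029,888,805,521,70
B031,917,978,246,767
B030,471,834,158,659
B028,657,548,710,745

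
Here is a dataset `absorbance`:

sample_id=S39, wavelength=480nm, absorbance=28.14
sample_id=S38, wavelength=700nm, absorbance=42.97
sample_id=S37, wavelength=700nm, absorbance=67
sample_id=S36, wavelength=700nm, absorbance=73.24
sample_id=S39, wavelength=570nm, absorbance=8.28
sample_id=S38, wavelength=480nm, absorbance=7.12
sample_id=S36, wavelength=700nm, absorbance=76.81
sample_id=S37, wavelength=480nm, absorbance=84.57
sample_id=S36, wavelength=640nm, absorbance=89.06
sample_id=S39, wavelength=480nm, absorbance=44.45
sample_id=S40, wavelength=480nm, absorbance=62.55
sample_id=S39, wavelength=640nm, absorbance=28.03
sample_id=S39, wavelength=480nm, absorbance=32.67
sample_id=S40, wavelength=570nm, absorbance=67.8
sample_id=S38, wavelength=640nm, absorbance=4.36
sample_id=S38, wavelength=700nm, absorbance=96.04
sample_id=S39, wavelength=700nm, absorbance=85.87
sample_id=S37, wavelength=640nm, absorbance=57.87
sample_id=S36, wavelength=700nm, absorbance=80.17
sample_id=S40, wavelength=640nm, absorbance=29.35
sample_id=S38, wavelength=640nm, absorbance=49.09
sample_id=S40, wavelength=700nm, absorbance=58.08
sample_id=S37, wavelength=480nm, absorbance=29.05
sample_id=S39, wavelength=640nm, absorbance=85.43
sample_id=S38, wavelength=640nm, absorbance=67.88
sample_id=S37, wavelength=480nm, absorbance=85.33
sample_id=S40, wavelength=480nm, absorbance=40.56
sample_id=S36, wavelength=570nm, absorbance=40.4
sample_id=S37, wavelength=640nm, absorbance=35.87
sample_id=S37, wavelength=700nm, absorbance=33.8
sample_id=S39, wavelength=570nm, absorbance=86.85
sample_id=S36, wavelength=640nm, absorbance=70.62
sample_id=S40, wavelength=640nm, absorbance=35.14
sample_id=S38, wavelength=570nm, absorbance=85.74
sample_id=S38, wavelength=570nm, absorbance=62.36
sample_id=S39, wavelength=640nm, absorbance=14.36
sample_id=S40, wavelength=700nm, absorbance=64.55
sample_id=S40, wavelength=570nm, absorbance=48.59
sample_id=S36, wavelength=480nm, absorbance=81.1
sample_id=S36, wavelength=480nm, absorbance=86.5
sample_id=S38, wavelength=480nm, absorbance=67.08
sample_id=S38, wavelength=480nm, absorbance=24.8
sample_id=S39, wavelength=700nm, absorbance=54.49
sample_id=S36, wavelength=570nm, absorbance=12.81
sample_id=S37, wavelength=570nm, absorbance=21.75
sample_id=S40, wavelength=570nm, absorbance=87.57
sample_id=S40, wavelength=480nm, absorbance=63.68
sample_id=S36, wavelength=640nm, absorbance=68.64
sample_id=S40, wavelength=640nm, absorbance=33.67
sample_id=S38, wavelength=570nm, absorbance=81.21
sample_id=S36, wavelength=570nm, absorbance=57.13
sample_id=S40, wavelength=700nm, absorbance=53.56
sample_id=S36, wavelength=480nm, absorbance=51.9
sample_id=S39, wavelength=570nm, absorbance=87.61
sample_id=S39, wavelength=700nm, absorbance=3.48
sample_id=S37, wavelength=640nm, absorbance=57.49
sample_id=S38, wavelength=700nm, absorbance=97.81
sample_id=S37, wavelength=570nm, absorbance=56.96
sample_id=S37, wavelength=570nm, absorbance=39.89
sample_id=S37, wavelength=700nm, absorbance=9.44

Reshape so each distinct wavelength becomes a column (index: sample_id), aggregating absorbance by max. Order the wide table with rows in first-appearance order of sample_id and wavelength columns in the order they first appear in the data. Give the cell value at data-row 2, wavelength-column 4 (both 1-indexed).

With rows in first-appearance order of sample_id, row 2 is sample_id=S38. wavelength columns in first-appearance order: 480nm, 700nm, 570nm, 640nm; column 4 is 640nm.
Long rows with sample_id=S38, wavelength=640nm: max(4.36, 49.09, 67.88) = 67.88.

67.88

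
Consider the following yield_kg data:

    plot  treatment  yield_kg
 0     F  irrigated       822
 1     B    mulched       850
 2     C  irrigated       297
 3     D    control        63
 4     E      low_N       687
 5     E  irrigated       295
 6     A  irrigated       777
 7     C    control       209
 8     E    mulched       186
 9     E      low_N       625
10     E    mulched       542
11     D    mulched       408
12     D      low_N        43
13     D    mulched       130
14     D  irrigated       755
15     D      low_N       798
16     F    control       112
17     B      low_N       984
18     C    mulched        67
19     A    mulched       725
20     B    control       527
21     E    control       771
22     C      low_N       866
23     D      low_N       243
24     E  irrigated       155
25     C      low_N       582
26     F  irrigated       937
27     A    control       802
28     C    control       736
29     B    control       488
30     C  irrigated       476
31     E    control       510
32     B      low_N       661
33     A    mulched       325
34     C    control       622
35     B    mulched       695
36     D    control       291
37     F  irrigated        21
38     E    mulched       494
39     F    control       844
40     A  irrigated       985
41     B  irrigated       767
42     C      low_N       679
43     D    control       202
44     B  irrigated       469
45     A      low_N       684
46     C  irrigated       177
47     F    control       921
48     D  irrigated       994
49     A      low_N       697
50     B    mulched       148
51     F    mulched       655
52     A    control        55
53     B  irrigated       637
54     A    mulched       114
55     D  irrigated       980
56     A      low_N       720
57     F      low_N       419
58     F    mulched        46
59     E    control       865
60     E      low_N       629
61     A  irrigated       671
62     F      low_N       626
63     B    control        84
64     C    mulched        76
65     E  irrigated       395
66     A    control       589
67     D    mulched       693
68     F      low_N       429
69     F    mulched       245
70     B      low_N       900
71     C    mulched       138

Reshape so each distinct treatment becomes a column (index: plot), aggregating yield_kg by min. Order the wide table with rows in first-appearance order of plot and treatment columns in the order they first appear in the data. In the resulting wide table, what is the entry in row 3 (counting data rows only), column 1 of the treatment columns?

With rows in first-appearance order of plot, row 3 is plot=C. treatment columns in first-appearance order: irrigated, mulched, control, low_N; column 1 is irrigated.
Long rows with plot=C, treatment=irrigated: min(297, 476, 177) = 177.

177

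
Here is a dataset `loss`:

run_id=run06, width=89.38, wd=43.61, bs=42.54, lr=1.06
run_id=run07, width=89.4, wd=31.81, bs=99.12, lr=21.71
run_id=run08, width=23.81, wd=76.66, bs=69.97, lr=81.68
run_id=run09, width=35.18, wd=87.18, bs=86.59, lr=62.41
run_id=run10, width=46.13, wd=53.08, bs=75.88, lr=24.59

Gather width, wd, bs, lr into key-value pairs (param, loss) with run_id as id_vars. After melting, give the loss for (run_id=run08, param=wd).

Unpivoting turns each (run_id, wide-column) pair into one long row.
The wide cell at row run08, column wd holds 76.66, so the long row (run08, wd) has loss=76.66.

76.66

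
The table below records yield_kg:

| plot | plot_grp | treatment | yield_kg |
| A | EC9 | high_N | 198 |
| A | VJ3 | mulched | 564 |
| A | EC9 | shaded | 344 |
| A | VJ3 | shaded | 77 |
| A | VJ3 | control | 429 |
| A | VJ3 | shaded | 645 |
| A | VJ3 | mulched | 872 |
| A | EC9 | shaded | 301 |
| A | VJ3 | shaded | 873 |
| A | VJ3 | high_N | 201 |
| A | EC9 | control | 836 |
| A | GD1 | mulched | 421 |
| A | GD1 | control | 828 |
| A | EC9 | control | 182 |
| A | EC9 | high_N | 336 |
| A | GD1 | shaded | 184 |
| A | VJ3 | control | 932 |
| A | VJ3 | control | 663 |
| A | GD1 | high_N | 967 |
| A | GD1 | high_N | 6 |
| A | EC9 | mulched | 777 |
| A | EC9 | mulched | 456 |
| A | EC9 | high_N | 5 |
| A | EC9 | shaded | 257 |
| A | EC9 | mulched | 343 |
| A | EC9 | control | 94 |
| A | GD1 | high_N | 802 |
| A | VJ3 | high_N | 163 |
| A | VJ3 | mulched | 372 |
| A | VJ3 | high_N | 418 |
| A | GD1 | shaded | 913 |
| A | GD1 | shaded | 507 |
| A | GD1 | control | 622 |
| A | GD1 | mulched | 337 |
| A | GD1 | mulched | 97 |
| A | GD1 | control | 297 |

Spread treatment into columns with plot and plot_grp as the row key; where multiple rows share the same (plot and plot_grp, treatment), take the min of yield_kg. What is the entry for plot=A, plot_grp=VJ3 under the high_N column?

163

Rows with plot=A, plot_grp=VJ3 and treatment=high_N: yield_kg values are 201, 163, 418.
min(201, 163, 418) = 163.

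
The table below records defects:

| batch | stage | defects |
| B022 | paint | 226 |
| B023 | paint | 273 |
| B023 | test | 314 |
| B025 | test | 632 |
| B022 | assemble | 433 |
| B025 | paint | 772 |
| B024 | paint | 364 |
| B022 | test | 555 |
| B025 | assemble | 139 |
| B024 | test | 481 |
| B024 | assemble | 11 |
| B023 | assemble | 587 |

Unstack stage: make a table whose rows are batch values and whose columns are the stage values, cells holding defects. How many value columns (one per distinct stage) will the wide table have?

3 distinct stage values: paint, test, assemble.

3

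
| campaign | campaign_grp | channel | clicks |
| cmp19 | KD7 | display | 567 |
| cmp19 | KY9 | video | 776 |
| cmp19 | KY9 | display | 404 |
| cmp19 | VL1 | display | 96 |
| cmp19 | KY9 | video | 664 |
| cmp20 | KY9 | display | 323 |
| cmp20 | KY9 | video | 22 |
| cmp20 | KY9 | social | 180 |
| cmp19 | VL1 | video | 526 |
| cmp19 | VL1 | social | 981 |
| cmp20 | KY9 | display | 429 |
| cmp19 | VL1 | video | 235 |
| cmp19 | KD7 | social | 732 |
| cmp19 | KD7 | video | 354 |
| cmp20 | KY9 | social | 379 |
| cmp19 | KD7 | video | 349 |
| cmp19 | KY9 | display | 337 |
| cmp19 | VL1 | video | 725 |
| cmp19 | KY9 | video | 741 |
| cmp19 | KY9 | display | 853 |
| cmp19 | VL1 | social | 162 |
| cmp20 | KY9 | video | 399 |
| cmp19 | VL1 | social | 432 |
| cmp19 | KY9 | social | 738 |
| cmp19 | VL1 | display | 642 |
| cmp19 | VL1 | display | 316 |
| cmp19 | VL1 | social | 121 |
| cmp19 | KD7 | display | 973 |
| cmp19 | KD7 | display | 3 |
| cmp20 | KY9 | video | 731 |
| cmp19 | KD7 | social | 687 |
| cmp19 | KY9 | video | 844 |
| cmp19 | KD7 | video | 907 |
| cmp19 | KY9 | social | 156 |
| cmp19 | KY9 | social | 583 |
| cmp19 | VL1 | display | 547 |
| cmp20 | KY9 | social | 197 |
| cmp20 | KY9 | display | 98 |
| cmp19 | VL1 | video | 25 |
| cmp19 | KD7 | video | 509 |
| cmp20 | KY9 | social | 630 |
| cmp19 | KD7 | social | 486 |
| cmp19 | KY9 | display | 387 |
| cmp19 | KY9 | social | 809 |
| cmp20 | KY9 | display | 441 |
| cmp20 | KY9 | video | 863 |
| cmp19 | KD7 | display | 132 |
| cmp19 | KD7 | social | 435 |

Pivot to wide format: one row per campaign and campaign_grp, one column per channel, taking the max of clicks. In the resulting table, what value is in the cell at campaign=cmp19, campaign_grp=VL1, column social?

981

Rows with campaign=cmp19, campaign_grp=VL1 and channel=social: clicks values are 981, 162, 432, 121.
max(981, 162, 432, 121) = 981.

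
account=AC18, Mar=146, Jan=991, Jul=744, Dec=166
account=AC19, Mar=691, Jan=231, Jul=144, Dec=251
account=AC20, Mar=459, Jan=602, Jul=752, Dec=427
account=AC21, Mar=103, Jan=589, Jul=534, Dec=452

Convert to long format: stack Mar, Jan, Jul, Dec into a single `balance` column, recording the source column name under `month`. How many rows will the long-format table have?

4 account values × 4 melted columns = 16 rows.

16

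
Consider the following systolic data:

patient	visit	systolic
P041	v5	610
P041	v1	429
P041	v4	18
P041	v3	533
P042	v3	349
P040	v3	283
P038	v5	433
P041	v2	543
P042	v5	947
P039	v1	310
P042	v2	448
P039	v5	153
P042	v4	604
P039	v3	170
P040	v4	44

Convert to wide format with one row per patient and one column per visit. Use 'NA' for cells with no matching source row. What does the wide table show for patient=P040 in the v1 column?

No long-format row has patient=P040 and visit=v1, so the cell is NA.

NA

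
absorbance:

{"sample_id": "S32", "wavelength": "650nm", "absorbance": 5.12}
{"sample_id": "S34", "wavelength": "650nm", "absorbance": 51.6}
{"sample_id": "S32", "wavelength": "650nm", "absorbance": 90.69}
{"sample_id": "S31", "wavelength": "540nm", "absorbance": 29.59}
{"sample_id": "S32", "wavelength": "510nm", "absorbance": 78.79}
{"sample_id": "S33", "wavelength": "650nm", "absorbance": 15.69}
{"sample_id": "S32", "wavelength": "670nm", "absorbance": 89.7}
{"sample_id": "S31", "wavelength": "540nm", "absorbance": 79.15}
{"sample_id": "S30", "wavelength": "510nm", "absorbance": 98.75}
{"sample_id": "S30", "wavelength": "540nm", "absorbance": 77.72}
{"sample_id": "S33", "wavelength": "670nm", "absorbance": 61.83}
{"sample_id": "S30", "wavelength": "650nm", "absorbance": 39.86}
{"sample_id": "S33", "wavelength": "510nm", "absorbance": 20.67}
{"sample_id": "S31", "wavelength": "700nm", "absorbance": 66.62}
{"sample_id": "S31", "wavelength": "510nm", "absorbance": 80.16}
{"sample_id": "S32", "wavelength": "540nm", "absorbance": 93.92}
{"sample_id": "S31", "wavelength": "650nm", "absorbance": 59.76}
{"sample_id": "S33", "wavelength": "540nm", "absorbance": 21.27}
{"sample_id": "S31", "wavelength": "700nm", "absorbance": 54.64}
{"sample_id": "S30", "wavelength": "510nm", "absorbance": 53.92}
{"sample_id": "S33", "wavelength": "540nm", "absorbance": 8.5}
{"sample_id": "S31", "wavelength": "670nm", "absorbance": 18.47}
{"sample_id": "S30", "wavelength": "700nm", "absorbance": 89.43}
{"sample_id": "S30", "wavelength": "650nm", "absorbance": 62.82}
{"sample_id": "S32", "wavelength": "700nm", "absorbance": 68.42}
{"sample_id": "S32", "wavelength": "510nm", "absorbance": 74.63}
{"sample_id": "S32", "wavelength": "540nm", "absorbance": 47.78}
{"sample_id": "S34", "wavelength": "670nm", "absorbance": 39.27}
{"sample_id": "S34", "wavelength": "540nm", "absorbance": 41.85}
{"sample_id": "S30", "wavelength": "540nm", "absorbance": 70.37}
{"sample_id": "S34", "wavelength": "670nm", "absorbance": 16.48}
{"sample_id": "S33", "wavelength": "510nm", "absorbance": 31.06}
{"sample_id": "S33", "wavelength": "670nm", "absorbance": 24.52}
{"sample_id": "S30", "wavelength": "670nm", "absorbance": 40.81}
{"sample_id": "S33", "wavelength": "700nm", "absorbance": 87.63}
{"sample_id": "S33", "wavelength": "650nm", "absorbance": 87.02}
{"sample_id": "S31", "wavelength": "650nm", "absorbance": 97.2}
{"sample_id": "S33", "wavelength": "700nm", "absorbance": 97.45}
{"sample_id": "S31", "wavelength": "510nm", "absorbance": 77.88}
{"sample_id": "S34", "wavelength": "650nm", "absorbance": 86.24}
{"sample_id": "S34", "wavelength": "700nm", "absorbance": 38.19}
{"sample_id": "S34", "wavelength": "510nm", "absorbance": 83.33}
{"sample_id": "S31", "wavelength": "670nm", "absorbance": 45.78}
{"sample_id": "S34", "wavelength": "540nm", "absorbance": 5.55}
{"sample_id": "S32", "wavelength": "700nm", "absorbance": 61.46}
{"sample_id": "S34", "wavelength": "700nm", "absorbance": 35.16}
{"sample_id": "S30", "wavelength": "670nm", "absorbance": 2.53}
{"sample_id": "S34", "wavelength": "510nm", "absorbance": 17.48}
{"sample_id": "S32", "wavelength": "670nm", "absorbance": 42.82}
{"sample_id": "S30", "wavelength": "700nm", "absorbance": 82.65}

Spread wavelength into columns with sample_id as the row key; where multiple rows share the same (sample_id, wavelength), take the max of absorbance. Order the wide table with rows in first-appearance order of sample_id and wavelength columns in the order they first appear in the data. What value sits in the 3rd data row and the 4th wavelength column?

45.78

With rows in first-appearance order of sample_id, row 3 is sample_id=S31. wavelength columns in first-appearance order: 650nm, 540nm, 510nm, 670nm, 700nm; column 4 is 670nm.
Long rows with sample_id=S31, wavelength=670nm: max(18.47, 45.78) = 45.78.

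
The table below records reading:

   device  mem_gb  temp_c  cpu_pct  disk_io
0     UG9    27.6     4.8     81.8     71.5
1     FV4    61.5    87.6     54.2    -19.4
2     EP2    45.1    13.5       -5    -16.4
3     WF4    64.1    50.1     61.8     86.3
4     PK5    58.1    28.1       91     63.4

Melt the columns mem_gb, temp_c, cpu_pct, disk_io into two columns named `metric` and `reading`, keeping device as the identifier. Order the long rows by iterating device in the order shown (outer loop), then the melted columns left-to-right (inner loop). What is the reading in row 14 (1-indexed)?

20 rows total (5 × 4). Row 14: index ⌊(14-1)/4⌋ = 3 into device → WF4; (14-1) mod 4 = 1 into the melted columns → temp_c.
So row 14 is (WF4, temp_c, 50.1); reading = 50.1.

50.1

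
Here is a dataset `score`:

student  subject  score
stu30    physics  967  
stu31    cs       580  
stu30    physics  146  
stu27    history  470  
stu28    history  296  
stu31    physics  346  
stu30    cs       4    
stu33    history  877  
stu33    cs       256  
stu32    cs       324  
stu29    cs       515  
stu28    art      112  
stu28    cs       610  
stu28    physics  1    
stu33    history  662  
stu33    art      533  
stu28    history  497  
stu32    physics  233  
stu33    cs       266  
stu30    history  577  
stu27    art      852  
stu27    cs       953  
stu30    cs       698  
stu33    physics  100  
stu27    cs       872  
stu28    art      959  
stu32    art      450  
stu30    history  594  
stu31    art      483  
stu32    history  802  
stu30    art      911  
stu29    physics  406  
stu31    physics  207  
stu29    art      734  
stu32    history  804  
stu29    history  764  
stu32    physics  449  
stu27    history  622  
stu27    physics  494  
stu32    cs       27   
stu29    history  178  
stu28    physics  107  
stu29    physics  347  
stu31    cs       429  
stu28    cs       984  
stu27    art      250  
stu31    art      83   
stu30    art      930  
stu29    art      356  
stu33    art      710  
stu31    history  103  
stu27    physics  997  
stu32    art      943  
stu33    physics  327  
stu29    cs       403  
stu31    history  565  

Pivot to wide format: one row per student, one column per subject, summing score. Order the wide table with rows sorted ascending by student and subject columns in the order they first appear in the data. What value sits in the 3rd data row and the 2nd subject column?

918

With rows sorted ascending by student, row 3 is student=stu29. subject columns in first-appearance order: physics, cs, history, art; column 2 is cs.
Long rows with student=stu29, subject=cs: 515 + 403 = 918.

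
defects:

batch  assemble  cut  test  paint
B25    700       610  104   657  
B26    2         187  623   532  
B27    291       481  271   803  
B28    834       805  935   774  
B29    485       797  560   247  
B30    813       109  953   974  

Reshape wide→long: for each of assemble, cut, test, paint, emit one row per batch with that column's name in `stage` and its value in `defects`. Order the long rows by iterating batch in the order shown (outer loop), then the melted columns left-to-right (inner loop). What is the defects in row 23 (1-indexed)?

953

24 rows total (6 × 4). Row 23: index ⌊(23-1)/4⌋ = 5 into batch → B30; (23-1) mod 4 = 2 into the melted columns → test.
So row 23 is (B30, test, 953); defects = 953.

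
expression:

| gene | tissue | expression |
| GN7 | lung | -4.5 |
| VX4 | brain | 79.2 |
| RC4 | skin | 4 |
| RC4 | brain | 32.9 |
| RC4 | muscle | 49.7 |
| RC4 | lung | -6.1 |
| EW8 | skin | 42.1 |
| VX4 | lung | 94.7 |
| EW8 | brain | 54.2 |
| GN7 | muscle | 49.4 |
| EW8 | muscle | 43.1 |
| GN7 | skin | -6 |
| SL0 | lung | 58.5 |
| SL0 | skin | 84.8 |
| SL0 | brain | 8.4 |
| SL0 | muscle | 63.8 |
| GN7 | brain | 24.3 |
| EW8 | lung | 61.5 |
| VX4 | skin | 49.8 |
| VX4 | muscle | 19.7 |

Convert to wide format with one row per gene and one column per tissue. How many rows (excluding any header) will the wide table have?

5

5 distinct gene values → 5 rows.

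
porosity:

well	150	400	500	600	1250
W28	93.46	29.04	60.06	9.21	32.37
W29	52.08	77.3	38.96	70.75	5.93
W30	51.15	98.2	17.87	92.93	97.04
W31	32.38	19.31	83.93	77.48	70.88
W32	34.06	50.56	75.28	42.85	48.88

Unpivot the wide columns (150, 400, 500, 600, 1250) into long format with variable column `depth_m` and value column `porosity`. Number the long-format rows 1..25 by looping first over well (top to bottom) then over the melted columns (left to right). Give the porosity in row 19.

77.48

25 rows total (5 × 5). Row 19: index ⌊(19-1)/5⌋ = 3 into well → W31; (19-1) mod 5 = 3 into the melted columns → 600.
So row 19 is (W31, 600, 77.48); porosity = 77.48.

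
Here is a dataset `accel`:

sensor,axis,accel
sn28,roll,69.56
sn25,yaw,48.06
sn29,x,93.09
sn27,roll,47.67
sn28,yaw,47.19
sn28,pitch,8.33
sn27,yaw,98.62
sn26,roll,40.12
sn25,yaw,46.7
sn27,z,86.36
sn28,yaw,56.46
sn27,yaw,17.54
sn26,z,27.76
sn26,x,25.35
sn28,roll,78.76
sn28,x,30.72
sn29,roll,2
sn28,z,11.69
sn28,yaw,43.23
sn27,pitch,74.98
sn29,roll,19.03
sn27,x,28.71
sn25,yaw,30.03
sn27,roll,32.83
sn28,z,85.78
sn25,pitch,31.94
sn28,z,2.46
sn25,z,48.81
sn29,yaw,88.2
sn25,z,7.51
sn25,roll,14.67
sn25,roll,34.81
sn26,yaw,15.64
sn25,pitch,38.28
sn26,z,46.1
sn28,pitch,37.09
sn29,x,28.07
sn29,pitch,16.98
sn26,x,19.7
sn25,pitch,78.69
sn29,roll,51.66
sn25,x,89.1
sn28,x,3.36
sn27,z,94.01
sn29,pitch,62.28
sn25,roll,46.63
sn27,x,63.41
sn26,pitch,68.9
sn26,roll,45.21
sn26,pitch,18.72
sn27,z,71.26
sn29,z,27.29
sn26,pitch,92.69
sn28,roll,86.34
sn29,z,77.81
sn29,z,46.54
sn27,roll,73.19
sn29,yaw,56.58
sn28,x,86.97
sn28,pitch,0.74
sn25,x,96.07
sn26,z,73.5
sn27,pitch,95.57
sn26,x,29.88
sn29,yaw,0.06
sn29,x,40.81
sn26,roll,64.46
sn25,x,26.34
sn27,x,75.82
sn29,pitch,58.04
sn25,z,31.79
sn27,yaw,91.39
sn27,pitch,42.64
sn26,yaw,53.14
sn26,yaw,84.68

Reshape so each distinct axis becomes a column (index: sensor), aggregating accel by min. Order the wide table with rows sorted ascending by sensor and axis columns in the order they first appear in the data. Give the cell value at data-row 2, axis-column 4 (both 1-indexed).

With rows sorted ascending by sensor, row 2 is sensor=sn26. axis columns in first-appearance order: roll, yaw, x, pitch, z; column 4 is pitch.
Long rows with sensor=sn26, axis=pitch: min(68.9, 18.72, 92.69) = 18.72.

18.72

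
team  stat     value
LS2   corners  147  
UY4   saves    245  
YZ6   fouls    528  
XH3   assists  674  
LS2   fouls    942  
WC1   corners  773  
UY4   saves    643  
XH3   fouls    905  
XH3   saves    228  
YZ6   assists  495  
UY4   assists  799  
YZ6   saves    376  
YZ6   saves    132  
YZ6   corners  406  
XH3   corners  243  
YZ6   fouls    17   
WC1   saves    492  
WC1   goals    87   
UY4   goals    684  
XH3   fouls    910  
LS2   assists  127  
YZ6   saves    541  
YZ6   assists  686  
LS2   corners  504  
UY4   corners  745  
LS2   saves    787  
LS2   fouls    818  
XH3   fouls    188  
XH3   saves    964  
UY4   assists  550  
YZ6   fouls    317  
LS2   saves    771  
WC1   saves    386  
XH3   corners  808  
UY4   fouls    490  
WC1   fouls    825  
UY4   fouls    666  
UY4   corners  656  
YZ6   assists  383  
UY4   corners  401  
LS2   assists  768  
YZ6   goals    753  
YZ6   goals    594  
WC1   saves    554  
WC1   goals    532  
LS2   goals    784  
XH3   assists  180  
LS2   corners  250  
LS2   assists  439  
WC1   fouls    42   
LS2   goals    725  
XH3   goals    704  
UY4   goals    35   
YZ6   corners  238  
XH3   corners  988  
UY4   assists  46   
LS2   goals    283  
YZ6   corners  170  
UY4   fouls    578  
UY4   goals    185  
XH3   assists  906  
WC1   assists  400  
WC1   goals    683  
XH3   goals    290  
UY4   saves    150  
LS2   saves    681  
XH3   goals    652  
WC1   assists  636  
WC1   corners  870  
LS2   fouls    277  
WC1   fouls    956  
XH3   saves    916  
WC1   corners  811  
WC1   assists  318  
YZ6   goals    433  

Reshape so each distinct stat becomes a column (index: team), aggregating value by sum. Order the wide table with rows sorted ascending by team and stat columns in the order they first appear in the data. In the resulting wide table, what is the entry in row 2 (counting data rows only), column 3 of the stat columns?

With rows sorted ascending by team, row 2 is team=UY4. stat columns in first-appearance order: corners, saves, fouls, assists, goals; column 3 is fouls.
Long rows with team=UY4, stat=fouls: 490 + 666 + 578 = 1734.

1734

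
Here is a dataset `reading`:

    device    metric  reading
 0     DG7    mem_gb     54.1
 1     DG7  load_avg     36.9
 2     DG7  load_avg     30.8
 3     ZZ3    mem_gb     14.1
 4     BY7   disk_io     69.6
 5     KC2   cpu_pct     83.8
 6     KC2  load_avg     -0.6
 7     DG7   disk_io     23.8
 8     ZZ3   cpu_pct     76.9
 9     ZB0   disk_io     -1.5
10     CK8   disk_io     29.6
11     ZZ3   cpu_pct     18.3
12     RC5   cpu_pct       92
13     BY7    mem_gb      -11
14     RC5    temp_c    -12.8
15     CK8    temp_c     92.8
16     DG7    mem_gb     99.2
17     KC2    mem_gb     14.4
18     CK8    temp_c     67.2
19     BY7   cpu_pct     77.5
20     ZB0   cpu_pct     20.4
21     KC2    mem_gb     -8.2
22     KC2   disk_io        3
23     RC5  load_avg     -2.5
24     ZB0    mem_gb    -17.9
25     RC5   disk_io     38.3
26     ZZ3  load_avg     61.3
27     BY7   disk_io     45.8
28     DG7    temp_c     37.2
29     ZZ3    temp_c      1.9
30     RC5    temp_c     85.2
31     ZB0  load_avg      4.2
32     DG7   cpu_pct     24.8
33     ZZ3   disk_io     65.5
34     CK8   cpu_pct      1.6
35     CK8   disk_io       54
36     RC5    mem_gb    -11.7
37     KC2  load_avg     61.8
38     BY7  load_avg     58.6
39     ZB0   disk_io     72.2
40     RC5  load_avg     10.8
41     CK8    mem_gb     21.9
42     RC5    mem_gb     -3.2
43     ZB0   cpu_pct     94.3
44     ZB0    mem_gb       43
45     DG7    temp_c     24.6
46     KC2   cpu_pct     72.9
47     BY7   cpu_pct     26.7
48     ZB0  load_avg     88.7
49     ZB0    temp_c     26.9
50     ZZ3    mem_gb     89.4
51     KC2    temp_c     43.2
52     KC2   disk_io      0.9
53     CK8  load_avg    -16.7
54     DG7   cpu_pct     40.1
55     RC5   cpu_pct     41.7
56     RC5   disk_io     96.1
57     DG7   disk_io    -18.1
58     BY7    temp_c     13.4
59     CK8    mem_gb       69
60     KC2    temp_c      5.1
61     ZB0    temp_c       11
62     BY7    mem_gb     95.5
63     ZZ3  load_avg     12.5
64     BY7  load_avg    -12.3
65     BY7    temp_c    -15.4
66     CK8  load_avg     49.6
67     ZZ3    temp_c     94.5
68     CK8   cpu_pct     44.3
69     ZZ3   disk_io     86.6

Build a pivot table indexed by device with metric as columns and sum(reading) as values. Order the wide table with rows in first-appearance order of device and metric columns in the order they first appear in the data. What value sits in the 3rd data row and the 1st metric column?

With rows in first-appearance order of device, row 3 is device=BY7. metric columns in first-appearance order: mem_gb, load_avg, disk_io, cpu_pct, temp_c; column 1 is mem_gb.
Long rows with device=BY7, metric=mem_gb: -11 + 95.5 = 84.5.

84.5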